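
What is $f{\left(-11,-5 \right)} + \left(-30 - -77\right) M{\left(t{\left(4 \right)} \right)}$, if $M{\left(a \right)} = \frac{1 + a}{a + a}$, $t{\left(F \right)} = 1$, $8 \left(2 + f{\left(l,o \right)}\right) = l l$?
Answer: $\frac{481}{8} \approx 60.125$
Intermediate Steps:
$f{\left(l,o \right)} = -2 + \frac{l^{2}}{8}$ ($f{\left(l,o \right)} = -2 + \frac{l l}{8} = -2 + \frac{l^{2}}{8}$)
$M{\left(a \right)} = \frac{1 + a}{2 a}$
$f{\left(-11,-5 \right)} + \left(-30 - -77\right) M{\left(t{\left(4 \right)} \right)} = \left(-2 + \frac{\left(-11\right)^{2}}{8}\right) + \left(-30 - -77\right) \frac{1 + 1}{2 \cdot 1} = \left(-2 + \frac{1}{8} \cdot 121\right) + \left(-30 + 77\right) \frac{1}{2} \cdot 1 \cdot 2 = \left(-2 + \frac{121}{8}\right) + 47 \cdot 1 = \frac{105}{8} + 47 = \frac{481}{8}$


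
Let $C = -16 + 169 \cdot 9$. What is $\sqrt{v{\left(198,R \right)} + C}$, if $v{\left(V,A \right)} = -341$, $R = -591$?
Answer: $2 \sqrt{291} \approx 34.117$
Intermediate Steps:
$C = 1505$ ($C = -16 + 1521 = 1505$)
$\sqrt{v{\left(198,R \right)} + C} = \sqrt{-341 + 1505} = \sqrt{1164} = 2 \sqrt{291}$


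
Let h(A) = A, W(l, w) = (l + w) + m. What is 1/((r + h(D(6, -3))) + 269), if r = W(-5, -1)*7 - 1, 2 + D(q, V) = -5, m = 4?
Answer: 1/247 ≈ 0.0040486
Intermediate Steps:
D(q, V) = -7 (D(q, V) = -2 - 5 = -7)
W(l, w) = 4 + l + w (W(l, w) = (l + w) + 4 = 4 + l + w)
r = -15 (r = (4 - 5 - 1)*7 - 1 = -2*7 - 1 = -14 - 1 = -15)
1/((r + h(D(6, -3))) + 269) = 1/((-15 - 7) + 269) = 1/(-22 + 269) = 1/247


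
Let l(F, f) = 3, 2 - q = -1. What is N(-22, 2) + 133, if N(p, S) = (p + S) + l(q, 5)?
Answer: 116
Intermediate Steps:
q = 3 (q = 2 - 1*(-1) = 2 + 1 = 3)
N(p, S) = 3 + S + p (N(p, S) = (p + S) + 3 = (S + p) + 3 = 3 + S + p)
N(-22, 2) + 133 = (3 + 2 - 22) + 133 = -17 + 133 = 116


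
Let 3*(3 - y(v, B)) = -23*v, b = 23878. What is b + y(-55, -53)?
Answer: 70378/3 ≈ 23459.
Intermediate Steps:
y(v, B) = 3 + 23*v/3 (y(v, B) = 3 - (-23)*v/3 = 3 + 23*v/3)
b + y(-55, -53) = 23878 + (3 + (23/3)*(-55)) = 23878 + (3 - 1265/3) = 23878 - 1256/3 = 70378/3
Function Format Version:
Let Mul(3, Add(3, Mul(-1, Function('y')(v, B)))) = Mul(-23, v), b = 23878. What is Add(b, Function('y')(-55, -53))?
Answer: Rational(70378, 3) ≈ 23459.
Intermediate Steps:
Function('y')(v, B) = Add(3, Mul(Rational(23, 3), v)) (Function('y')(v, B) = Add(3, Mul(Rational(-1, 3), Mul(-23, v))) = Add(3, Mul(Rational(23, 3), v)))
Add(b, Function('y')(-55, -53)) = Add(23878, Add(3, Mul(Rational(23, 3), -55))) = Add(23878, Add(3, Rational(-1265, 3))) = Add(23878, Rational(-1256, 3)) = Rational(70378, 3)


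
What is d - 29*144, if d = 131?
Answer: -4045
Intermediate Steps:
d - 29*144 = 131 - 29*144 = 131 - 4176 = -4045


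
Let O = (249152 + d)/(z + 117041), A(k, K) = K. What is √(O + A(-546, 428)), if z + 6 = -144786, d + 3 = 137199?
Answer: 2*√79722240270/27751 ≈ 20.349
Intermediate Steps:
d = 137196 (d = -3 + 137199 = 137196)
z = -144792 (z = -6 - 144786 = -144792)
O = -386348/27751 (O = (249152 + 137196)/(-144792 + 117041) = 386348/(-27751) = 386348*(-1/27751) = -386348/27751 ≈ -13.922)
√(O + A(-546, 428)) = √(-386348/27751 + 428) = √(11491080/27751) = 2*√79722240270/27751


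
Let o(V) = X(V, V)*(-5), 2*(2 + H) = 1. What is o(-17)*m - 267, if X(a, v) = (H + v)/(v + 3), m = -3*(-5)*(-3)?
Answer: 849/28 ≈ 30.321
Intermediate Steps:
m = -45 (m = 15*(-3) = -45)
H = -3/2 (H = -2 + (½)*1 = -2 + ½ = -3/2 ≈ -1.5000)
X(a, v) = (-3/2 + v)/(3 + v) (X(a, v) = (-3/2 + v)/(v + 3) = (-3/2 + v)/(3 + v))
o(V) = -5*(-3/2 + V)/(3 + V) (o(V) = ((-3/2 + V)/(3 + V))*(-5) = -5*(-3/2 + V)/(3 + V))
o(-17)*m - 267 = (5*(3 - 2*(-17))/(2*(3 - 17)))*(-45) - 267 = ((5/2)*(3 + 34)/(-14))*(-45) - 267 = ((5/2)*(-1/14)*37)*(-45) - 267 = -185/28*(-45) - 267 = 8325/28 - 267 = 849/28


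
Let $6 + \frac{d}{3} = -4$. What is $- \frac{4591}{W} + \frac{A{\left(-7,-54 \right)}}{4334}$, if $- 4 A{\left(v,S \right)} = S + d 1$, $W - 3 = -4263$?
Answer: $\frac{9993427}{9231420} \approx 1.0825$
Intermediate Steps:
$d = -30$ ($d = -18 + 3 \left(-4\right) = -18 - 12 = -30$)
$W = -4260$ ($W = 3 - 4263 = -4260$)
$A{\left(v,S \right)} = \frac{15}{2} - \frac{S}{4}$ ($A{\left(v,S \right)} = - \frac{S - 30}{4} = - \frac{-30 + S}{4} = \frac{15}{2} - \frac{S}{4}$)
$- \frac{4591}{W} + \frac{A{\left(-7,-54 \right)}}{4334} = - \frac{4591}{-4260} + \frac{\frac{15}{2} - - \frac{27}{2}}{4334} = \left(-4591\right) \left(- \frac{1}{4260}\right) + \left(\frac{15}{2} + \frac{27}{2}\right) \frac{1}{4334} = \frac{4591}{4260} + 21 \cdot \frac{1}{4334} = \frac{4591}{4260} + \frac{21}{4334} = \frac{9993427}{9231420}$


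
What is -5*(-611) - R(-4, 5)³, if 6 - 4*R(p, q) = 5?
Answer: 195519/64 ≈ 3055.0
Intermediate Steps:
R(p, q) = ¼ (R(p, q) = 3/2 - ¼*5 = 3/2 - 5/4 = ¼)
-5*(-611) - R(-4, 5)³ = -5*(-611) - (¼)³ = 3055 - 1*1/64 = 3055 - 1/64 = 195519/64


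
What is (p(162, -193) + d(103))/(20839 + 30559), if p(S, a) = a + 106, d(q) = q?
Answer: 8/25699 ≈ 0.00031130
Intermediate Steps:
p(S, a) = 106 + a
(p(162, -193) + d(103))/(20839 + 30559) = ((106 - 193) + 103)/(20839 + 30559) = (-87 + 103)/51398 = 16*(1/51398) = 8/25699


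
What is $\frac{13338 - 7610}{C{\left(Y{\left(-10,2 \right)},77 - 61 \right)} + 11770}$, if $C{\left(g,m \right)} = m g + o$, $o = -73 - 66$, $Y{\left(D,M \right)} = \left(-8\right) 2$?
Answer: $\frac{5728}{11375} \approx 0.50356$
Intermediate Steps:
$Y{\left(D,M \right)} = -16$
$o = -139$ ($o = -73 - 66 = -139$)
$C{\left(g,m \right)} = -139 + g m$ ($C{\left(g,m \right)} = m g - 139 = g m - 139 = -139 + g m$)
$\frac{13338 - 7610}{C{\left(Y{\left(-10,2 \right)},77 - 61 \right)} + 11770} = \frac{13338 - 7610}{\left(-139 - 16 \left(77 - 61\right)\right) + 11770} = \frac{5728}{\left(-139 - 16 \left(77 - 61\right)\right) + 11770} = \frac{5728}{\left(-139 - 256\right) + 11770} = \frac{5728}{-395 + 11770} = \frac{5728}{11375}$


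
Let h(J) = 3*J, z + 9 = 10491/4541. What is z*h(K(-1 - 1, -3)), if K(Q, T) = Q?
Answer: 182268/4541 ≈ 40.138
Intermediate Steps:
z = -30378/4541 (z = -9 + 10491/4541 = -30378/4541 ≈ -6.6897)
z*h(K(-1 - 1, -3)) = -91134*(-1 - 1)/4541 = -91134*(-2)/4541 = -30378/4541*(-6) = 182268/4541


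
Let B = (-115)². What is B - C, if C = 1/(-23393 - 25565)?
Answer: 647469551/48958 ≈ 13225.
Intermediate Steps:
B = 13225
C = -1/48958 (C = 1/(-48958) = -1/48958 ≈ -2.0426e-5)
B - C = 13225 - 1*(-1/48958) = 13225 + 1/48958 = 647469551/48958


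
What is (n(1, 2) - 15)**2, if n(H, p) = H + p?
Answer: 144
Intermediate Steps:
(n(1, 2) - 15)**2 = ((1 + 2) - 15)**2 = (3 - 15)**2 = (-12)**2 = 144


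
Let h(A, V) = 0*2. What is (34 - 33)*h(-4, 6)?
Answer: 0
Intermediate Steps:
h(A, V) = 0
(34 - 33)*h(-4, 6) = (34 - 33)*0 = 1*0 = 0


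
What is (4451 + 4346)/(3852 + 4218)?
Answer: 8797/8070 ≈ 1.0901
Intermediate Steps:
(4451 + 4346)/(3852 + 4218) = 8797/8070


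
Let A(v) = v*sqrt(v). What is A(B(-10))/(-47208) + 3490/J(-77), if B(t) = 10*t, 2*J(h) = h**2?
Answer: 6980/5929 + 125*I/5901 ≈ 1.1773 + 0.021183*I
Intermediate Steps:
J(h) = h**2/2
A(v) = v**(3/2)
A(B(-10))/(-47208) + 3490/J(-77) = (10*(-10))**(3/2)/(-47208) + 3490/(((1/2)*(-77)**2)) = (-100)**(3/2)*(-1/47208) + 3490/(((1/2)*5929)) = -1000*I*(-1/47208) + 3490/(5929/2) = 125*I/5901 + 3490*(2/5929) = 125*I/5901 + 6980/5929 = 6980/5929 + 125*I/5901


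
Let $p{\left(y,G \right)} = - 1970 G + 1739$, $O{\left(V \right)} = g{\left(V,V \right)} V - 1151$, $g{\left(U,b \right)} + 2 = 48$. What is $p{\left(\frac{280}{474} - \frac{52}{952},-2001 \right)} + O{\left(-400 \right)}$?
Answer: $3924158$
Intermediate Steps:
$g{\left(U,b \right)} = 46$ ($g{\left(U,b \right)} = -2 + 48 = 46$)
$O{\left(V \right)} = -1151 + 46 V$ ($O{\left(V \right)} = 46 V - 1151 = -1151 + 46 V$)
$p{\left(y,G \right)} = 1739 - 1970 G$
$p{\left(\frac{280}{474} - \frac{52}{952},-2001 \right)} + O{\left(-400 \right)} = \left(1739 - -3941970\right) + \left(-1151 + 46 \left(-400\right)\right) = \left(1739 + 3941970\right) - 19551 = 3943709 - 19551 = 3924158$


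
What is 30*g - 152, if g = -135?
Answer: -4202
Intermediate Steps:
30*g - 152 = 30*(-135) - 152 = -4050 - 152 = -4202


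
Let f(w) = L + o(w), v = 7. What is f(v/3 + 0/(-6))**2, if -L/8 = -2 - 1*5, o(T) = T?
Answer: 30625/9 ≈ 3402.8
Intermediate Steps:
L = 56 (L = -8*(-2 - 1*5) = -8*(-2 - 5) = -8*(-7) = 56)
f(w) = 56 + w
f(v/3 + 0/(-6))**2 = (56 + (7/3 + 0/(-6)))**2 = (56 + (7*(1/3) + 0*(-1/6)))**2 = (56 + (7/3 + 0))**2 = (56 + 7/3)**2 = (175/3)**2 = 30625/9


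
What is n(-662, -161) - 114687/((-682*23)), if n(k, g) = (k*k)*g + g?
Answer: -1106763967583/15686 ≈ -7.0557e+7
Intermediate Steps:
n(k, g) = g + g*k² (n(k, g) = k²*g + g = g*k² + g = g + g*k²)
n(-662, -161) - 114687/((-682*23)) = -161*(1 + (-662)²) - 114687/((-682*23)) = -161*(1 + 438244) - 114687/(-15686) = -161*438245 - 114687*(-1)/15686 = -70557445 - 1*(-114687/15686) = -70557445 + 114687/15686 = -1106763967583/15686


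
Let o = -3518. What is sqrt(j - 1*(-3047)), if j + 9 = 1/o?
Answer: sqrt(37599268794)/3518 ≈ 55.118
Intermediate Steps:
j = -31663/3518 (j = -9 + 1/(-3518) = -9 - 1/3518 = -31663/3518 ≈ -9.0003)
sqrt(j - 1*(-3047)) = sqrt(-31663/3518 - 1*(-3047)) = sqrt(-31663/3518 + 3047) = sqrt(10687683/3518) = sqrt(37599268794)/3518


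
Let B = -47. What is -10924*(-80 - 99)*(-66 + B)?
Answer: -220959748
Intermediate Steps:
-10924*(-80 - 99)*(-66 + B) = -10924*(-80 - 99)*(-66 - 47) = -(-1955396)*(-113) = -10924*20227 = -220959748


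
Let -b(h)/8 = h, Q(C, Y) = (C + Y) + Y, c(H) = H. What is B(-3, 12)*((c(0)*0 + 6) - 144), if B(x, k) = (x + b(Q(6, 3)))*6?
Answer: 81972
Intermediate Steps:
Q(C, Y) = C + 2*Y
b(h) = -8*h
B(x, k) = -576 + 6*x (B(x, k) = (x - 8*(6 + 2*3))*6 = (x - 8*(6 + 6))*6 = (x - 8*12)*6 = (x - 96)*6 = (-96 + x)*6 = -576 + 6*x)
B(-3, 12)*((c(0)*0 + 6) - 144) = (-576 + 6*(-3))*((0*0 + 6) - 144) = (-576 - 18)*((0 + 6) - 144) = -594*(6 - 144) = -594*(-138) = 81972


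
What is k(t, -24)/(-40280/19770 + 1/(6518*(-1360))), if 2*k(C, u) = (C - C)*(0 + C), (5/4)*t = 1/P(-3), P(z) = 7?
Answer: 0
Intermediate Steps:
t = 4/35 (t = (⅘)/7 = (⅘)*(⅐) = 4/35 ≈ 0.11429)
k(C, u) = 0 (k(C, u) = ((C - C)*(0 + C))/2 = (0*C)/2 = (½)*0 = 0)
k(t, -24)/(-40280/19770 + 1/(6518*(-1360))) = 0/(-40280/19770 + 1/(6518*(-1360))) = 0/(-40280*1/19770 + (1/6518)*(-1/1360)) = 0/(-4028/1977 - 1/8864480) = 0/(-35706127417/17525076960) = 0*(-17525076960/35706127417) = 0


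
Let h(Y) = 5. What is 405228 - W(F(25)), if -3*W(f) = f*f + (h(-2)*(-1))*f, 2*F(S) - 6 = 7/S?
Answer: 1013065133/2500 ≈ 4.0523e+5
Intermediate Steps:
F(S) = 3 + 7/(2*S) (F(S) = 3 + (7/S)/2 = 3 + 7/(2*S))
W(f) = -f²/3 + 5*f/3 (W(f) = -(f*f + (5*(-1))*f)/3 = -(f² - 5*f)/3 = -f²/3 + 5*f/3)
405228 - W(F(25)) = 405228 - (3 + (7/2)/25)*(5 - (3 + (7/2)/25))/3 = 405228 - (3 + (7/2)*(1/25))*(5 - (3 + (7/2)*(1/25)))/3 = 405228 - (3 + 7/50)*(5 - (3 + 7/50))/3 = 405228 - 157*(5 - 1*157/50)/(3*50) = 405228 - 157*(5 - 157/50)/(3*50) = 405228 - 157*93/(3*50*50) = 405228 - 1*4867/2500 = 405228 - 4867/2500 = 1013065133/2500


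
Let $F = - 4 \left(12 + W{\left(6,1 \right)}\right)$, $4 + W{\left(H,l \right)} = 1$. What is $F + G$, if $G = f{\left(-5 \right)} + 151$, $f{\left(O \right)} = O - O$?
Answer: $115$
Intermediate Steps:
$f{\left(O \right)} = 0$
$G = 151$ ($G = 0 + 151 = 151$)
$W{\left(H,l \right)} = -3$ ($W{\left(H,l \right)} = -4 + 1 = -3$)
$F = -36$ ($F = - 4 \left(12 - 3\right) = \left(-4\right) 9 = -36$)
$F + G = -36 + 151 = 115$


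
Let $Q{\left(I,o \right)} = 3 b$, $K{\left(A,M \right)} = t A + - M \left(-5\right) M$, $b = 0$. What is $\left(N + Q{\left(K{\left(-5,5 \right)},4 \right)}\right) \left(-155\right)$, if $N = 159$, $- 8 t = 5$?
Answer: $-24645$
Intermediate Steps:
$t = - \frac{5}{8}$ ($t = \left(- \frac{1}{8}\right) 5 = - \frac{5}{8} \approx -0.625$)
$K{\left(A,M \right)} = 5 M^{2} - \frac{5 A}{8}$ ($K{\left(A,M \right)} = - \frac{5 A}{8} + - M \left(-5\right) M = - \frac{5 A}{8} + 5 M M = - \frac{5 A}{8} + 5 M^{2} = 5 M^{2} - \frac{5 A}{8}$)
$Q{\left(I,o \right)} = 0$ ($Q{\left(I,o \right)} = 3 \cdot 0 = 0$)
$\left(N + Q{\left(K{\left(-5,5 \right)},4 \right)}\right) \left(-155\right) = \left(159 + 0\right) \left(-155\right) = 159 \left(-155\right) = -24645$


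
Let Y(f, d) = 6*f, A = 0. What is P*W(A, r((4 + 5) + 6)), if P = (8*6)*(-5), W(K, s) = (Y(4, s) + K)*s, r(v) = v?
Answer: -86400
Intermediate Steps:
W(K, s) = s*(24 + K) (W(K, s) = (6*4 + K)*s = (24 + K)*s = s*(24 + K))
P = -240 (P = 48*(-5) = -240)
P*W(A, r((4 + 5) + 6)) = -240*((4 + 5) + 6)*(24 + 0) = -240*(9 + 6)*24 = -3600*24 = -240*360 = -86400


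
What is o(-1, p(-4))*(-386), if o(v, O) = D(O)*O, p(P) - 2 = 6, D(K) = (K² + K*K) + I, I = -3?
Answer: -386000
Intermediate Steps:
D(K) = -3 + 2*K² (D(K) = (K² + K*K) - 3 = (K² + K²) - 3 = 2*K² - 3 = -3 + 2*K²)
p(P) = 8 (p(P) = 2 + 6 = 8)
o(v, O) = O*(-3 + 2*O²) (o(v, O) = (-3 + 2*O²)*O = O*(-3 + 2*O²))
o(-1, p(-4))*(-386) = (8*(-3 + 2*8²))*(-386) = (8*(-3 + 2*64))*(-386) = (8*(-3 + 128))*(-386) = (8*125)*(-386) = 1000*(-386) = -386000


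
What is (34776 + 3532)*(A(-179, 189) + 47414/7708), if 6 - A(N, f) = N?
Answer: 14110694338/1927 ≈ 7.3226e+6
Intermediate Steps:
A(N, f) = 6 - N
(34776 + 3532)*(A(-179, 189) + 47414/7708) = (34776 + 3532)*((6 - 1*(-179)) + 47414/7708) = 38308*((6 + 179) + 47414*(1/7708)) = 38308*(185 + 23707/3854) = 38308*(736697/3854) = 14110694338/1927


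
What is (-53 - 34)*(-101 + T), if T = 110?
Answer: -783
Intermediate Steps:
(-53 - 34)*(-101 + T) = (-53 - 34)*(-101 + 110) = -87*9 = -783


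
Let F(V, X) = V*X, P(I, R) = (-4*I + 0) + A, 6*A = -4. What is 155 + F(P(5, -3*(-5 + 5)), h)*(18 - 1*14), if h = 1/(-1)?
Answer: 713/3 ≈ 237.67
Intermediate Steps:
h = -1
A = -⅔ (A = (⅙)*(-4) = -⅔ ≈ -0.66667)
P(I, R) = -⅔ - 4*I (P(I, R) = (-4*I + 0) - ⅔ = -4*I - ⅔ = -⅔ - 4*I)
155 + F(P(5, -3*(-5 + 5)), h)*(18 - 1*14) = 155 + ((-⅔ - 4*5)*(-1))*(18 - 1*14) = 155 + ((-⅔ - 20)*(-1))*(18 - 14) = 155 - 62/3*(-1)*4 = 155 + (62/3)*4 = 155 + 248/3 = 713/3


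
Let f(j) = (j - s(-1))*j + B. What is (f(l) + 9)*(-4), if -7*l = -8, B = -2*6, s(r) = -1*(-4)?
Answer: 1228/49 ≈ 25.061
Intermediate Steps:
s(r) = 4
B = -12
l = 8/7 (l = -⅐*(-8) = 8/7 ≈ 1.1429)
f(j) = -12 + j*(-4 + j) (f(j) = (j - 1*4)*j - 12 = (j - 4)*j - 12 = (-4 + j)*j - 12 = j*(-4 + j) - 12 = -12 + j*(-4 + j))
(f(l) + 9)*(-4) = ((-12 + (8/7)² - 4*8/7) + 9)*(-4) = ((-12 + 64/49 - 32/7) + 9)*(-4) = (-748/49 + 9)*(-4) = -307/49*(-4) = 1228/49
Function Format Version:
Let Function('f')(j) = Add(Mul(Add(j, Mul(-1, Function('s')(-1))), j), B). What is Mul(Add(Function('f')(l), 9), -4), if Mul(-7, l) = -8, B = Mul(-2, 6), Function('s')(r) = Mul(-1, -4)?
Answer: Rational(1228, 49) ≈ 25.061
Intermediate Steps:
Function('s')(r) = 4
B = -12
l = Rational(8, 7) (l = Mul(Rational(-1, 7), -8) = Rational(8, 7) ≈ 1.1429)
Function('f')(j) = Add(-12, Mul(j, Add(-4, j))) (Function('f')(j) = Add(Mul(Add(j, Mul(-1, 4)), j), -12) = Add(Mul(Add(j, -4), j), -12) = Add(Mul(Add(-4, j), j), -12) = Add(Mul(j, Add(-4, j)), -12) = Add(-12, Mul(j, Add(-4, j))))
Mul(Add(Function('f')(l), 9), -4) = Mul(Add(Add(-12, Pow(Rational(8, 7), 2), Mul(-4, Rational(8, 7))), 9), -4) = Mul(Add(Add(-12, Rational(64, 49), Rational(-32, 7)), 9), -4) = Mul(Add(Rational(-748, 49), 9), -4) = Mul(Rational(-307, 49), -4) = Rational(1228, 49)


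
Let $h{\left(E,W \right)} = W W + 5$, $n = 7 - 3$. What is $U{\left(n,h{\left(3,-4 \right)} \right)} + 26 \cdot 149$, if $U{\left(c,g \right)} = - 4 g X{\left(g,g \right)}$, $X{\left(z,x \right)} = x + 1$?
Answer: $2026$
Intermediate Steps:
$X{\left(z,x \right)} = 1 + x$
$n = 4$ ($n = 7 - 3 = 4$)
$h{\left(E,W \right)} = 5 + W^{2}$ ($h{\left(E,W \right)} = W^{2} + 5 = 5 + W^{2}$)
$U{\left(c,g \right)} = - 4 g \left(1 + g\right)$
$U{\left(n,h{\left(3,-4 \right)} \right)} + 26 \cdot 149 = - 4 \left(5 + \left(-4\right)^{2}\right) \left(1 + \left(5 + \left(-4\right)^{2}\right)\right) + 26 \cdot 149 = - 4 \left(5 + 16\right) \left(1 + \left(5 + 16\right)\right) + 3874 = \left(-4\right) 21 \left(1 + 21\right) + 3874 = \left(-4\right) 21 \cdot 22 + 3874 = -1848 + 3874 = 2026$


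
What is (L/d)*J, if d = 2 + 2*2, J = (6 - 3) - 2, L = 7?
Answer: 7/6 ≈ 1.1667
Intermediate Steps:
J = 1 (J = 3 - 2 = 1)
d = 6 (d = 2 + 4 = 6)
(L/d)*J = (7/6)*1 = 7/6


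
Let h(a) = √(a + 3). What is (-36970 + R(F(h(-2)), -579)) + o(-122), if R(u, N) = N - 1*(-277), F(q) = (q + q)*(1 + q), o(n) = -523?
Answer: -37795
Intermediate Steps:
h(a) = √(3 + a)
F(q) = 2*q*(1 + q) (F(q) = (2*q)*(1 + q) = 2*q*(1 + q))
R(u, N) = 277 + N (R(u, N) = N + 277 = 277 + N)
(-36970 + R(F(h(-2)), -579)) + o(-122) = (-36970 + (277 - 579)) - 523 = (-36970 - 302) - 523 = -37272 - 523 = -37795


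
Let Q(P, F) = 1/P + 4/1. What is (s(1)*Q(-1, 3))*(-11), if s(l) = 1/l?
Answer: -33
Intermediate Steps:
Q(P, F) = 4 + 1/P (Q(P, F) = 1/P + 4*1 = 1/P + 4 = 4 + 1/P)
(s(1)*Q(-1, 3))*(-11) = ((4 + 1/(-1))/1)*(-11) = (1*(4 - 1))*(-11) = (1*3)*(-11) = 3*(-11) = -33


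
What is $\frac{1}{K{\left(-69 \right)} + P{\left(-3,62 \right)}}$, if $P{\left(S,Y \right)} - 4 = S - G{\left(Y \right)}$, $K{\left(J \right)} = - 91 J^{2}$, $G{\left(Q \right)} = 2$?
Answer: $- \frac{1}{433252} \approx -2.3081 \cdot 10^{-6}$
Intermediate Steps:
$P{\left(S,Y \right)} = 2 + S$ ($P{\left(S,Y \right)} = 4 + \left(S - 2\right) = 4 + \left(-2 + S\right) = 2 + S$)
$\frac{1}{K{\left(-69 \right)} + P{\left(-3,62 \right)}} = \frac{1}{- 91 \left(-69\right)^{2} + \left(2 - 3\right)} = \frac{1}{\left(-91\right) 4761 - 1} = \frac{1}{-433251 - 1} = \frac{1}{-433252} = - \frac{1}{433252}$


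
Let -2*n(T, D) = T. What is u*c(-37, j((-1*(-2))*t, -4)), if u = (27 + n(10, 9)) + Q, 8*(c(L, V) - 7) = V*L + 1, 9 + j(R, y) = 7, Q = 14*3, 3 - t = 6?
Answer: 1048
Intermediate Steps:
t = -3 (t = 3 - 1*6 = 3 - 6 = -3)
n(T, D) = -T/2
Q = 42
j(R, y) = -2 (j(R, y) = -9 + 7 = -2)
c(L, V) = 57/8 + L*V/8 (c(L, V) = 7 + (V*L + 1)/8 = 7 + (L*V + 1)/8 = 7 + (1 + L*V)/8 = 7 + (⅛ + L*V/8) = 57/8 + L*V/8)
u = 64 (u = (27 - ½*10) + 42 = (27 - 5) + 42 = 22 + 42 = 64)
u*c(-37, j((-1*(-2))*t, -4)) = 64*(57/8 + (⅛)*(-37)*(-2)) = 64*(57/8 + 37/4) = 64*(131/8) = 1048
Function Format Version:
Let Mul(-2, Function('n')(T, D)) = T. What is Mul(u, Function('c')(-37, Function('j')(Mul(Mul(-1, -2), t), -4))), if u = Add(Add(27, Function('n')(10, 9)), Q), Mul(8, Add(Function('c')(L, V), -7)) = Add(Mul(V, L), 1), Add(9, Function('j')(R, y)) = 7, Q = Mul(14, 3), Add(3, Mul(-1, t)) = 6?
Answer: 1048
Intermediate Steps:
t = -3 (t = Add(3, Mul(-1, 6)) = Add(3, -6) = -3)
Function('n')(T, D) = Mul(Rational(-1, 2), T)
Q = 42
Function('j')(R, y) = -2 (Function('j')(R, y) = Add(-9, 7) = -2)
Function('c')(L, V) = Add(Rational(57, 8), Mul(Rational(1, 8), L, V)) (Function('c')(L, V) = Add(7, Mul(Rational(1, 8), Add(Mul(V, L), 1))) = Add(7, Mul(Rational(1, 8), Add(Mul(L, V), 1))) = Add(7, Mul(Rational(1, 8), Add(1, Mul(L, V)))) = Add(7, Add(Rational(1, 8), Mul(Rational(1, 8), L, V))) = Add(Rational(57, 8), Mul(Rational(1, 8), L, V)))
u = 64 (u = Add(Add(27, Mul(Rational(-1, 2), 10)), 42) = Add(Add(27, -5), 42) = Add(22, 42) = 64)
Mul(u, Function('c')(-37, Function('j')(Mul(Mul(-1, -2), t), -4))) = Mul(64, Add(Rational(57, 8), Mul(Rational(1, 8), -37, -2))) = Mul(64, Add(Rational(57, 8), Rational(37, 4))) = Mul(64, Rational(131, 8)) = 1048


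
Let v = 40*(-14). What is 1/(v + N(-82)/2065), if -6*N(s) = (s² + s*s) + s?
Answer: -6195/3475883 ≈ -0.0017823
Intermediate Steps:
N(s) = -s²/3 - s/6 (N(s) = -((s² + s*s) + s)/6 = -((s² + s²) + s)/6 = -(2*s² + s)/6 = -(s + 2*s²)/6 = -s²/3 - s/6)
v = -560
1/(v + N(-82)/2065) = 1/(-560 - ⅙*(-82)*(1 + 2*(-82))/2065) = 1/(-560 - ⅙*(-82)*(1 - 164)*(1/2065)) = 1/(-560 - ⅙*(-82)*(-163)*(1/2065)) = 1/(-560 - 6683/3*1/2065) = 1/(-560 - 6683/6195) = 1/(-3475883/6195) = -6195/3475883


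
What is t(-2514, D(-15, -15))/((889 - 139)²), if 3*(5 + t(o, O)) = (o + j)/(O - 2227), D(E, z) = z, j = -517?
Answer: -30599/3783375000 ≈ -8.0878e-6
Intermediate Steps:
t(o, O) = -5 + (-517 + o)/(3*(-2227 + O)) (t(o, O) = -5 + ((o - 517)/(O - 2227))/3 = -5 + ((-517 + o)/(-2227 + O))/3 = -5 + (-517 + o)/(3*(-2227 + O)))
t(-2514, D(-15, -15))/((889 - 139)²) = ((32888 - 2514 - 15*(-15))/(3*(-2227 - 15)))/((889 - 139)²) = ((⅓)*(32888 - 2514 + 225)/(-2242))/(750²) = ((⅓)*(-1/2242)*30599)/562500 = -30599/6726*1/562500 = -30599/3783375000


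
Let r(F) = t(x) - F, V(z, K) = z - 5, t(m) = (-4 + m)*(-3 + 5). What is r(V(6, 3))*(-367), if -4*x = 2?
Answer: 3670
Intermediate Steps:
x = -½ (x = -¼*2 = -½ ≈ -0.50000)
t(m) = -8 + 2*m (t(m) = (-4 + m)*2 = -8 + 2*m)
V(z, K) = -5 + z
r(F) = -9 - F (r(F) = (-8 + 2*(-½)) - F = (-8 - 1) - F = -9 - F)
r(V(6, 3))*(-367) = (-9 - (-5 + 6))*(-367) = (-9 - 1*1)*(-367) = (-9 - 1)*(-367) = -10*(-367) = 3670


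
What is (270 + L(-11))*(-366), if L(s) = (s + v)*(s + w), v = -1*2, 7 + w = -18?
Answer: -270108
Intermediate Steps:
w = -25 (w = -7 - 18 = -25)
v = -2
L(s) = (-25 + s)*(-2 + s) (L(s) = (s - 2)*(s - 25) = (-2 + s)*(-25 + s) = (-25 + s)*(-2 + s))
(270 + L(-11))*(-366) = (270 + (50 + (-11)² - 27*(-11)))*(-366) = (270 + (50 + 121 + 297))*(-366) = (270 + 468)*(-366) = 738*(-366) = -270108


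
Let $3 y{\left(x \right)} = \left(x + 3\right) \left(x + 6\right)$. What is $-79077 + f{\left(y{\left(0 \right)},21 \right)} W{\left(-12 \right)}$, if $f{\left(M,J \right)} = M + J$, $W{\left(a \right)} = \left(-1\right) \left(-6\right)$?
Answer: $-78915$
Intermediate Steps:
$y{\left(x \right)} = \frac{\left(3 + x\right) \left(6 + x\right)}{3}$ ($y{\left(x \right)} = \frac{\left(x + 3\right) \left(x + 6\right)}{3} = \frac{\left(3 + x\right) \left(6 + x\right)}{3}$)
$W{\left(a \right)} = 6$
$f{\left(M,J \right)} = J + M$
$-79077 + f{\left(y{\left(0 \right)},21 \right)} W{\left(-12 \right)} = -79077 + \left(21 + \left(6 + 3 \cdot 0 + \frac{0^{2}}{3}\right)\right) 6 = -79077 + \left(21 + \left(6 + 0 + \frac{1}{3} \cdot 0\right)\right) 6 = -79077 + \left(21 + \left(6 + 0 + 0\right)\right) 6 = -79077 + \left(21 + 6\right) 6 = -79077 + 27 \cdot 6 = -79077 + 162 = -78915$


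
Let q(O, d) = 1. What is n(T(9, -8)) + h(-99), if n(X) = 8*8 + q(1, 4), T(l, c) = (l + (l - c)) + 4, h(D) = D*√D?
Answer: 65 - 297*I*√11 ≈ 65.0 - 985.04*I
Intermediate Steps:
h(D) = D^(3/2)
T(l, c) = 4 - c + 2*l (T(l, c) = (-c + 2*l) + 4 = 4 - c + 2*l)
n(X) = 65 (n(X) = 8*8 + 1 = 64 + 1 = 65)
n(T(9, -8)) + h(-99) = 65 + (-99)^(3/2) = 65 - 297*I*√11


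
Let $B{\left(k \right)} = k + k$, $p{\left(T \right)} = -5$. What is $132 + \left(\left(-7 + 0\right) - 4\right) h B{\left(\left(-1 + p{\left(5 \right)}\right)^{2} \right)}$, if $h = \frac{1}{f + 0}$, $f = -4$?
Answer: $330$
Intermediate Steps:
$B{\left(k \right)} = 2 k$
$h = - \frac{1}{4}$ ($h = \frac{1}{-4 + 0} = \frac{1}{-4} = - \frac{1}{4} \approx -0.25$)
$132 + \left(\left(-7 + 0\right) - 4\right) h B{\left(\left(-1 + p{\left(5 \right)}\right)^{2} \right)} = 132 + \left(\left(-7 + 0\right) - 4\right) \left(- \frac{1}{4}\right) 2 \left(-1 - 5\right)^{2} = 132 + \left(-7 - 4\right) \left(- \frac{1}{4}\right) 2 \left(-6\right)^{2} = 132 + \left(-11\right) \left(- \frac{1}{4}\right) 2 \cdot 36 = 132 + \frac{11}{4} \cdot 72 = 132 + 198 = 330$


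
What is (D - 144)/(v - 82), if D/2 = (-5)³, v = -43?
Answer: 394/125 ≈ 3.1520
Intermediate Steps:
D = -250 (D = 2*(-5)³ = 2*(-125) = -250)
(D - 144)/(v - 82) = (-250 - 144)/(-43 - 82) = -394/(-125) = -394*(-1/125) = 394/125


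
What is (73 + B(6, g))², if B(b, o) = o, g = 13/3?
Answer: 53824/9 ≈ 5980.4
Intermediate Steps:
g = 13/3 (g = 13*(⅓) = 13/3 ≈ 4.3333)
(73 + B(6, g))² = (73 + 13/3)² = (232/3)² = 53824/9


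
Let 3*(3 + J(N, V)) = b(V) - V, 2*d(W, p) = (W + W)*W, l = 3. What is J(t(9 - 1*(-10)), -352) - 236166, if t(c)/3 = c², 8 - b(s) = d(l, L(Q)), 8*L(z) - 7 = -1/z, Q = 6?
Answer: -236052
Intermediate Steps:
L(z) = 7/8 - 1/(8*z) (L(z) = 7/8 + (-1/z)/8 = 7/8 - 1/(8*z))
d(W, p) = W² (d(W, p) = ((W + W)*W)/2 = ((2*W)*W)/2 = (2*W²)/2 = W²)
b(s) = -1 (b(s) = 8 - 1*3² = 8 - 1*9 = 8 - 9 = -1)
t(c) = 3*c²
J(N, V) = -10/3 - V/3 (J(N, V) = -3 + (-1 - V)/3 = -3 + (-⅓ - V/3) = -10/3 - V/3)
J(t(9 - 1*(-10)), -352) - 236166 = (-10/3 - ⅓*(-352)) - 236166 = (-10/3 + 352/3) - 236166 = 114 - 236166 = -236052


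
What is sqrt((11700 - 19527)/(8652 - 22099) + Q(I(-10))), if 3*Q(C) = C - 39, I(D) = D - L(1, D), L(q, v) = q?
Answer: I*sqrt(26176024329)/40341 ≈ 4.0106*I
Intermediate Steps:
I(D) = -1 + D (I(D) = D - 1*1 = D - 1 = -1 + D)
Q(C) = -13 + C/3 (Q(C) = (C - 39)/3 = (-39 + C)/3 = -13 + C/3)
sqrt((11700 - 19527)/(8652 - 22099) + Q(I(-10))) = sqrt((11700 - 19527)/(8652 - 22099) + (-13 + (-1 - 10)/3)) = sqrt(-7827/(-13447) + (-13 + (1/3)*(-11))) = sqrt(-7827*(-1/13447) + (-13 - 11/3)) = sqrt(7827/13447 - 50/3) = sqrt(-648869/40341) = I*sqrt(26176024329)/40341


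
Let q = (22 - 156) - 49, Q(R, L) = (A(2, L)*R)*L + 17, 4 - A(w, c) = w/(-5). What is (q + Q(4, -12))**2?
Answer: 3556996/25 ≈ 1.4228e+5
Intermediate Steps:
A(w, c) = 4 + w/5 (A(w, c) = 4 - w/(-5) = 4 - w*(-1)/5 = 4 - (-1)*w/5 = 4 + w/5)
Q(R, L) = 17 + 22*L*R/5 (Q(R, L) = ((4 + (1/5)*2)*R)*L + 17 = ((4 + 2/5)*R)*L + 17 = (22*R/5)*L + 17 = 22*L*R/5 + 17 = 17 + 22*L*R/5)
q = -183 (q = -134 - 49 = -183)
(q + Q(4, -12))**2 = (-183 + (17 + (22/5)*(-12)*4))**2 = (-183 + (17 - 1056/5))**2 = (-183 - 971/5)**2 = (-1886/5)**2 = 3556996/25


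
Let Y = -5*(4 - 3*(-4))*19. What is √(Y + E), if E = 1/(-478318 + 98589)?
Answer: 3*I*√24352783645561/379729 ≈ 38.987*I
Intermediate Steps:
Y = -1520 (Y = -5*(4 + 12)*19 = -5*16*19 = -80*19 = -1520)
E = -1/379729 (E = 1/(-379729) = -1/379729 ≈ -2.6335e-6)
√(Y + E) = √(-1520 - 1/379729) = √(-577188081/379729) = 3*I*√24352783645561/379729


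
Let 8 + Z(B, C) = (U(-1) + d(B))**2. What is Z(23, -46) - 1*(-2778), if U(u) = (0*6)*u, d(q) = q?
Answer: 3299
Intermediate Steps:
U(u) = 0 (U(u) = 0*u = 0)
Z(B, C) = -8 + B**2 (Z(B, C) = -8 + (0 + B)**2 = -8 + B**2)
Z(23, -46) - 1*(-2778) = (-8 + 23**2) - 1*(-2778) = (-8 + 529) + 2778 = 521 + 2778 = 3299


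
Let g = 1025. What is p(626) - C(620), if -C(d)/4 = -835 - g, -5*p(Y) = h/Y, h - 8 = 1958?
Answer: -11644583/1565 ≈ -7440.6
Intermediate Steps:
h = 1966 (h = 8 + 1958 = 1966)
p(Y) = -1966/(5*Y)
C(d) = 7440 (C(d) = -4*(-835 - 1*1025) = -4*(-835 - 1025) = -4*(-1860) = 7440)
p(626) - C(620) = -1966/5/626 - 1*7440 = -1966/5*1/626 - 7440 = -983/1565 - 7440 = -11644583/1565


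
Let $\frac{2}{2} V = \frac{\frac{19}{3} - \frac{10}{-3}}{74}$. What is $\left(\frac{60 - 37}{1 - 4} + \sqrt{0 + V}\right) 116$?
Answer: $- \frac{2668}{3} + \frac{58 \sqrt{6438}}{111} \approx -847.41$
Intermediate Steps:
$V = \frac{29}{222}$ ($V = \frac{\frac{19}{3} - \frac{10}{-3}}{74} = \left(19 \cdot \frac{1}{3} - - \frac{10}{3}\right) \frac{1}{74} = \left(\frac{19}{3} + \frac{10}{3}\right) \frac{1}{74} = \frac{29}{3} \cdot \frac{1}{74} = \frac{29}{222} \approx 0.13063$)
$\left(\frac{60 - 37}{1 - 4} + \sqrt{0 + V}\right) 116 = \left(\frac{60 - 37}{1 - 4} + \sqrt{0 + \frac{29}{222}}\right) 116 = \left(\frac{23}{-3} + \sqrt{\frac{29}{222}}\right) 116 = \left(23 \left(- \frac{1}{3}\right) + \frac{\sqrt{6438}}{222}\right) 116 = \left(- \frac{23}{3} + \frac{\sqrt{6438}}{222}\right) 116 = - \frac{2668}{3} + \frac{58 \sqrt{6438}}{111}$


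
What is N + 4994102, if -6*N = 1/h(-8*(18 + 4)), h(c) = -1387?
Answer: 41560916845/8322 ≈ 4.9941e+6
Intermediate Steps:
N = 1/8322 (N = -1/6/(-1387) = -1/6*(-1/1387) = 1/8322 ≈ 0.00012016)
N + 4994102 = 1/8322 + 4994102 = 41560916845/8322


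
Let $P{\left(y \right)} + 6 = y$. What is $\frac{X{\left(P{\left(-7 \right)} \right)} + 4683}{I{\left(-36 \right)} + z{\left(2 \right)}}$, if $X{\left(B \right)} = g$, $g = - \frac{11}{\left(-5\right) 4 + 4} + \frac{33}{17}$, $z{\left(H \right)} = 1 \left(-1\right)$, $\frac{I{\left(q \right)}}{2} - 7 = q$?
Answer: $- \frac{1274491}{16048} \approx -79.417$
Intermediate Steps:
$I{\left(q \right)} = 14 + 2 q$
$P{\left(y \right)} = -6 + y$
$z{\left(H \right)} = -1$
$g = \frac{715}{272}$ ($g = - \frac{11}{-20 + 4} + 33 \cdot \frac{1}{17} = - \frac{11}{-16} + \frac{33}{17} = \left(-11\right) \left(- \frac{1}{16}\right) + \frac{33}{17} = \frac{11}{16} + \frac{33}{17} = \frac{715}{272} \approx 2.6287$)
$X{\left(B \right)} = \frac{715}{272}$
$\frac{X{\left(P{\left(-7 \right)} \right)} + 4683}{I{\left(-36 \right)} + z{\left(2 \right)}} = \frac{\frac{715}{272} + 4683}{\left(14 + 2 \left(-36\right)\right) - 1} = \frac{1274491}{272 \left(\left(14 - 72\right) - 1\right)} = \frac{1274491}{272 \left(-58 - 1\right)} = \frac{1274491}{272 \left(-59\right)} = \frac{1274491}{272} \left(- \frac{1}{59}\right) = - \frac{1274491}{16048}$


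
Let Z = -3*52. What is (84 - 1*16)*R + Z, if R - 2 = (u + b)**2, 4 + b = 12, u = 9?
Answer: 19632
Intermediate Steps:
b = 8 (b = -4 + 12 = 8)
Z = -156
R = 291 (R = 2 + (9 + 8)**2 = 2 + 17**2 = 2 + 289 = 291)
(84 - 1*16)*R + Z = (84 - 1*16)*291 - 156 = (84 - 16)*291 - 156 = 68*291 - 156 = 19788 - 156 = 19632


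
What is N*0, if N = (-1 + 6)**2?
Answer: 0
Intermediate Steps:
N = 25 (N = 5**2 = 25)
N*0 = 25*0 = 0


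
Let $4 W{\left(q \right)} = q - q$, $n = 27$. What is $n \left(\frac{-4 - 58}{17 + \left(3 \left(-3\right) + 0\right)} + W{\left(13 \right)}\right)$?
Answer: $- \frac{837}{4} \approx -209.25$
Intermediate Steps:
$W{\left(q \right)} = 0$ ($W{\left(q \right)} = \frac{q - q}{4} = \frac{1}{4} \cdot 0 = 0$)
$n \left(\frac{-4 - 58}{17 + \left(3 \left(-3\right) + 0\right)} + W{\left(13 \right)}\right) = 27 \left(\frac{-4 - 58}{17 + \left(3 \left(-3\right) + 0\right)} + 0\right) = 27 \left(- \frac{62}{17 + \left(-9 + 0\right)} + 0\right) = 27 \left(- \frac{62}{17 - 9} + 0\right) = 27 \left(- \frac{62}{8} + 0\right) = 27 \left(\left(-62\right) \frac{1}{8} + 0\right) = 27 \left(- \frac{31}{4} + 0\right) = 27 \left(- \frac{31}{4}\right) = - \frac{837}{4}$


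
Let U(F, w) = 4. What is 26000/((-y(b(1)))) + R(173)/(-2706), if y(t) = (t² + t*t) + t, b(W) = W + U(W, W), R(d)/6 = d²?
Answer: -243129/451 ≈ -539.09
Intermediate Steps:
R(d) = 6*d²
b(W) = 4 + W (b(W) = W + 4 = 4 + W)
y(t) = t + 2*t² (y(t) = (t² + t²) + t = 2*t² + t = t + 2*t²)
26000/((-y(b(1)))) + R(173)/(-2706) = 26000/((-(4 + 1)*(1 + 2*(4 + 1)))) + (6*173²)/(-2706) = 26000/((-5*(1 + 2*5))) + (6*29929)*(-1/2706) = 26000/((-5*(1 + 10))) + 179574*(-1/2706) = 26000/((-5*11)) - 29929/451 = 26000/((-1*55)) - 29929/451 = 26000/(-55) - 29929/451 = 26000*(-1/55) - 29929/451 = -5200/11 - 29929/451 = -243129/451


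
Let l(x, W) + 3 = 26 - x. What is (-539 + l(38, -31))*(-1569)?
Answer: 869226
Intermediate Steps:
l(x, W) = 23 - x (l(x, W) = -3 + (26 - x) = 23 - x)
(-539 + l(38, -31))*(-1569) = (-539 + (23 - 1*38))*(-1569) = (-539 + (23 - 38))*(-1569) = (-539 - 15)*(-1569) = -554*(-1569) = 869226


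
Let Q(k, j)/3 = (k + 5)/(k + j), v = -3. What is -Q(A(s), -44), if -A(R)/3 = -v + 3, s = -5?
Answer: -39/62 ≈ -0.62903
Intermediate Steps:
A(R) = -18 (A(R) = -3*(-1*(-3) + 3) = -3*(3 + 3) = -3*6 = -18)
Q(k, j) = 3*(5 + k)/(j + k) (Q(k, j) = 3*((k + 5)/(k + j)) = 3*((5 + k)/(j + k)) = 3*(5 + k)/(j + k))
-Q(A(s), -44) = -3*(5 - 18)/(-44 - 18) = -3*(-13)/(-62) = -3*(-1)*(-13)/62 = -1*39/62 = -39/62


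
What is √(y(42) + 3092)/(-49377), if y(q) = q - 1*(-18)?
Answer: -4*√197/49377 ≈ -0.0011370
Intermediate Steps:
y(q) = 18 + q (y(q) = q + 18 = 18 + q)
√(y(42) + 3092)/(-49377) = √((18 + 42) + 3092)/(-49377) = √(60 + 3092)*(-1/49377) = √3152*(-1/49377) = (4*√197)*(-1/49377) = -4*√197/49377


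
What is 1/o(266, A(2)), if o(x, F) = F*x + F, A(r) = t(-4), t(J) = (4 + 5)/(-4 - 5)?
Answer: -1/267 ≈ -0.0037453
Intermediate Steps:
t(J) = -1 (t(J) = 9/(-9) = 9*(-⅑) = -1)
A(r) = -1
o(x, F) = F + F*x
1/o(266, A(2)) = 1/(-(1 + 266)) = 1/(-1*267) = 1/(-267) = -1/267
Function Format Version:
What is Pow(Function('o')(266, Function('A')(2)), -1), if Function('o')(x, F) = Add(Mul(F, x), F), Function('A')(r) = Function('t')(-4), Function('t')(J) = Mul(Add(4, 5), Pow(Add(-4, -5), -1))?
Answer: Rational(-1, 267) ≈ -0.0037453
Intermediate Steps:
Function('t')(J) = -1 (Function('t')(J) = Mul(9, Pow(-9, -1)) = Mul(9, Rational(-1, 9)) = -1)
Function('A')(r) = -1
Function('o')(x, F) = Add(F, Mul(F, x))
Pow(Function('o')(266, Function('A')(2)), -1) = Pow(Mul(-1, Add(1, 266)), -1) = Pow(Mul(-1, 267), -1) = Pow(-267, -1) = Rational(-1, 267)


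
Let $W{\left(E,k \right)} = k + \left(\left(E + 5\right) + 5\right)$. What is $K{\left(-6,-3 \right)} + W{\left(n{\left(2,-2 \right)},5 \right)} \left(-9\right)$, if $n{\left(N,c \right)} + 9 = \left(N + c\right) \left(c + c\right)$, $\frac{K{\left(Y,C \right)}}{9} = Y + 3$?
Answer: $-81$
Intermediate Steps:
$K{\left(Y,C \right)} = 27 + 9 Y$ ($K{\left(Y,C \right)} = 9 \left(Y + 3\right) = 9 \left(3 + Y\right) = 27 + 9 Y$)
$n{\left(N,c \right)} = -9 + 2 c \left(N + c\right)$ ($n{\left(N,c \right)} = -9 + \left(N + c\right) \left(c + c\right) = -9 + \left(N + c\right) 2 c = -9 + 2 c \left(N + c\right)$)
$W{\left(E,k \right)} = 10 + E + k$ ($W{\left(E,k \right)} = k + \left(\left(5 + E\right) + 5\right) = k + \left(10 + E\right) = 10 + E + k$)
$K{\left(-6,-3 \right)} + W{\left(n{\left(2,-2 \right)},5 \right)} \left(-9\right) = \left(27 + 9 \left(-6\right)\right) + \left(10 + \left(-9 + 2 \left(-2\right)^{2} + 2 \cdot 2 \left(-2\right)\right) + 5\right) \left(-9\right) = \left(27 - 54\right) + \left(10 - 9 + 5\right) \left(-9\right) = -27 + \left(10 - 9 + 5\right) \left(-9\right) = -27 + 6 \left(-9\right) = -27 - 54 = -81$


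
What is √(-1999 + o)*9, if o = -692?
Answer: 27*I*√299 ≈ 466.87*I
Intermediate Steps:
√(-1999 + o)*9 = √(-1999 - 692)*9 = √(-2691)*9 = (3*I*√299)*9 = 27*I*√299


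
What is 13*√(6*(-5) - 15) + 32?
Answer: 32 + 39*I*√5 ≈ 32.0 + 87.207*I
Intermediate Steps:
13*√(6*(-5) - 15) + 32 = 13*√(-30 - 15) + 32 = 13*√(-45) + 32 = 13*(3*I*√5) + 32 = 39*I*√5 + 32 = 32 + 39*I*√5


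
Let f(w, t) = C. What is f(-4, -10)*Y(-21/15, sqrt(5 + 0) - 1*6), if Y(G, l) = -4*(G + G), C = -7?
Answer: -392/5 ≈ -78.400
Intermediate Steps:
f(w, t) = -7
Y(G, l) = -8*G
f(-4, -10)*Y(-21/15, sqrt(5 + 0) - 1*6) = -(-56)*(-21/15) = -(-56)*(-21*1/15) = -(-56)*(-7)/5 = -7*56/5 = -392/5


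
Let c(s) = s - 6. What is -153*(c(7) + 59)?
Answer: -9180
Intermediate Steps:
c(s) = -6 + s
-153*(c(7) + 59) = -153*((-6 + 7) + 59) = -153*(1 + 59) = -153*60 = -9180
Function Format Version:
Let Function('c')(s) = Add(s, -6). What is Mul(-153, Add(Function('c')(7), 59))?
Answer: -9180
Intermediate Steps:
Function('c')(s) = Add(-6, s)
Mul(-153, Add(Function('c')(7), 59)) = Mul(-153, Add(Add(-6, 7), 59)) = Mul(-153, Add(1, 59)) = Mul(-153, 60) = -9180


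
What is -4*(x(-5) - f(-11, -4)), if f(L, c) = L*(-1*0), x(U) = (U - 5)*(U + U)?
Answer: -400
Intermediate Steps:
x(U) = 2*U*(-5 + U) (x(U) = (-5 + U)*(2*U) = 2*U*(-5 + U))
f(L, c) = 0 (f(L, c) = L*0 = 0)
-4*(x(-5) - f(-11, -4)) = -4*(2*(-5)*(-5 - 5) - 1*0) = -4*(2*(-5)*(-10) + 0) = -4*(100 + 0) = -4*100 = -400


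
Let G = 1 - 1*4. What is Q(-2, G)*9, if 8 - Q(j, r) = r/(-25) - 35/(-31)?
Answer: 47088/775 ≈ 60.759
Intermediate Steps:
G = -3 (G = 1 - 4 = -3)
Q(j, r) = 213/31 + r/25 (Q(j, r) = 8 - (r/(-25) - 35/(-31)) = 8 - (r*(-1/25) - 35*(-1/31)) = 8 - (-r/25 + 35/31) = 8 - (35/31 - r/25) = 8 + (-35/31 + r/25) = 213/31 + r/25)
Q(-2, G)*9 = (213/31 + (1/25)*(-3))*9 = (213/31 - 3/25)*9 = (5232/775)*9 = 47088/775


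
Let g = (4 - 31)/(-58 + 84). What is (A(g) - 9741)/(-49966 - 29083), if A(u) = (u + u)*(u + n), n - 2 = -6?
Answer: 3288921/26718562 ≈ 0.12310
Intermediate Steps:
n = -4 (n = 2 - 6 = -4)
g = -27/26 ≈ -1.0385
A(u) = 2*u*(-4 + u) (A(u) = (u + u)*(u - 4) = (2*u)*(-4 + u) = 2*u*(-4 + u))
(A(g) - 9741)/(-49966 - 29083) = (2*(-27/26)*(-4 - 27/26) - 9741)/(-49966 - 29083) = (2*(-27/26)*(-131/26) - 9741)/(-79049) = (3537/338 - 9741)*(-1/79049) = -3288921/338*(-1/79049) = 3288921/26718562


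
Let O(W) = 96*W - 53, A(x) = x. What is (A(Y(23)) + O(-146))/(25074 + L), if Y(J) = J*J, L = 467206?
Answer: -677/24614 ≈ -0.027505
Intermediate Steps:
Y(J) = J²
O(W) = -53 + 96*W
(A(Y(23)) + O(-146))/(25074 + L) = (23² + (-53 + 96*(-146)))/(25074 + 467206) = (529 + (-53 - 14016))/492280 = (529 - 14069)*(1/492280) = -13540*1/492280 = -677/24614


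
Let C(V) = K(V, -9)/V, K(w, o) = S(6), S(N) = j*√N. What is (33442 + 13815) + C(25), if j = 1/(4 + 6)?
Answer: 47257 + √6/250 ≈ 47257.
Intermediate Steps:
j = ⅒ (j = 1/10 = ⅒ ≈ 0.10000)
S(N) = √N/10
K(w, o) = √6/10
C(V) = √6/(10*V) (C(V) = (√6/10)/V = √6/(10*V))
(33442 + 13815) + C(25) = (33442 + 13815) + (⅒)*√6/25 = 47257 + (⅒)*√6*(1/25) = 47257 + √6/250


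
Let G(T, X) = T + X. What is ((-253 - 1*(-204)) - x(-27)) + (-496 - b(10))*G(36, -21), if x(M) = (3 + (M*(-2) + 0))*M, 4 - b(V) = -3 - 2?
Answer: -6085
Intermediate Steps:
b(V) = 9 (b(V) = 4 - (-3 - 2) = 4 - 1*(-5) = 4 + 5 = 9)
x(M) = M*(3 - 2*M) (x(M) = (3 + (-2*M + 0))*M = (3 - 2*M)*M = M*(3 - 2*M))
((-253 - 1*(-204)) - x(-27)) + (-496 - b(10))*G(36, -21) = ((-253 - 1*(-204)) - (-27)*(3 - 2*(-27))) + (-496 - 1*9)*(36 - 21) = ((-253 + 204) - (-27)*(3 + 54)) + (-496 - 9)*15 = (-49 - (-27)*57) - 505*15 = (-49 - 1*(-1539)) - 7575 = (-49 + 1539) - 7575 = 1490 - 7575 = -6085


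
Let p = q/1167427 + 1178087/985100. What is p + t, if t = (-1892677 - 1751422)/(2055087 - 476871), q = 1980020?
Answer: 264518817013526471/453749858968885800 ≈ 0.58296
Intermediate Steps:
t = -3644099/1578216 ≈ -2.3090
p = 3325848274149/1150032337700 (p = 1980020/1167427 + 1178087/985100 = 3325848274149/1150032337700 ≈ 2.8920)
p + t = 3325848274149/1150032337700 - 3644099/1578216 = 264518817013526471/453749858968885800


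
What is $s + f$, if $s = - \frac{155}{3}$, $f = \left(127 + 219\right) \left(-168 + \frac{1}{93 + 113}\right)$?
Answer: $- \frac{17976998}{309} \approx -58178.0$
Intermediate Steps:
$f = - \frac{5987011}{103}$ ($f = 346 \left(-168 + \frac{1}{206}\right) = 346 \left(- \frac{34607}{206}\right) = - \frac{5987011}{103} \approx -58126.0$)
$s = - \frac{155}{3}$ ($s = \left(-155\right) \frac{1}{3} = - \frac{155}{3} \approx -51.667$)
$s + f = - \frac{155}{3} - \frac{5987011}{103} = - \frac{17976998}{309}$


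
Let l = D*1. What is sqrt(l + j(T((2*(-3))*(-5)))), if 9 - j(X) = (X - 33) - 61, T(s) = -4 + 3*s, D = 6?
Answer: sqrt(23) ≈ 4.7958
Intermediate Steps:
l = 6 (l = 6*1 = 6)
j(X) = 103 - X (j(X) = 9 - ((X - 33) - 61) = 9 - ((-33 + X) - 61) = 9 - (-94 + X) = 9 + (94 - X) = 103 - X)
sqrt(l + j(T((2*(-3))*(-5)))) = sqrt(6 + (103 - (-4 + 3*((2*(-3))*(-5))))) = sqrt(6 + (103 - (-4 + 3*(-6*(-5))))) = sqrt(6 + (103 - (-4 + 3*30))) = sqrt(6 + (103 - (-4 + 90))) = sqrt(6 + (103 - 1*86)) = sqrt(6 + (103 - 86)) = sqrt(6 + 17) = sqrt(23)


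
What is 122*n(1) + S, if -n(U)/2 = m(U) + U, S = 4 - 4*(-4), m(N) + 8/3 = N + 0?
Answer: 548/3 ≈ 182.67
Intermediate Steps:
m(N) = -8/3 + N (m(N) = -8/3 + (N + 0) = -8/3 + N)
S = 20 (S = 4 + 16 = 20)
n(U) = 16/3 - 4*U (n(U) = -2*((-8/3 + U) + U) = -2*(-8/3 + 2*U) = 16/3 - 4*U)
122*n(1) + S = 122*(16/3 - 4*1) + 20 = 122*(16/3 - 4) + 20 = 122*(4/3) + 20 = 488/3 + 20 = 548/3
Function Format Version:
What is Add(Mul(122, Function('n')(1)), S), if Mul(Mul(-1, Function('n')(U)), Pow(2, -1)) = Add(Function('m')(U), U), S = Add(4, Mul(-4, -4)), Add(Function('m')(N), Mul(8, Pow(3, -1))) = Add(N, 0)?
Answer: Rational(548, 3) ≈ 182.67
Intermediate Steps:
Function('m')(N) = Add(Rational(-8, 3), N) (Function('m')(N) = Add(Rational(-8, 3), Add(N, 0)) = Add(Rational(-8, 3), N))
S = 20 (S = Add(4, 16) = 20)
Function('n')(U) = Add(Rational(16, 3), Mul(-4, U)) (Function('n')(U) = Mul(-2, Add(Add(Rational(-8, 3), U), U)) = Mul(-2, Add(Rational(-8, 3), Mul(2, U))) = Add(Rational(16, 3), Mul(-4, U)))
Add(Mul(122, Function('n')(1)), S) = Add(Mul(122, Add(Rational(16, 3), Mul(-4, 1))), 20) = Add(Mul(122, Add(Rational(16, 3), -4)), 20) = Add(Mul(122, Rational(4, 3)), 20) = Add(Rational(488, 3), 20) = Rational(548, 3)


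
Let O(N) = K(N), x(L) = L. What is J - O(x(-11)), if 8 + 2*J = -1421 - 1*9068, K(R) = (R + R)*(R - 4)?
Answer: -11157/2 ≈ -5578.5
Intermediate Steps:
K(R) = 2*R*(-4 + R) (K(R) = (2*R)*(-4 + R) = 2*R*(-4 + R))
O(N) = 2*N*(-4 + N)
J = -10497/2 (J = -4 + (-1421 - 1*9068)/2 = -4 + (-1421 - 9068)/2 = -4 + (1/2)*(-10489) = -4 - 10489/2 = -10497/2 ≈ -5248.5)
J - O(x(-11)) = -10497/2 - 2*(-11)*(-4 - 11) = -10497/2 - 2*(-11)*(-15) = -10497/2 - 1*330 = -10497/2 - 330 = -11157/2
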